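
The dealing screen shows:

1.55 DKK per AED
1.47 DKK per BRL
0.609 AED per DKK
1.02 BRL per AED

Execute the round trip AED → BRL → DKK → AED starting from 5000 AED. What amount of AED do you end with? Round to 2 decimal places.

4565.67

5000 AED × 1.02 = 5100 BRL
5100 BRL × 1.47 = 7497 DKK
7497 DKK × 0.609 = 4565.673 AED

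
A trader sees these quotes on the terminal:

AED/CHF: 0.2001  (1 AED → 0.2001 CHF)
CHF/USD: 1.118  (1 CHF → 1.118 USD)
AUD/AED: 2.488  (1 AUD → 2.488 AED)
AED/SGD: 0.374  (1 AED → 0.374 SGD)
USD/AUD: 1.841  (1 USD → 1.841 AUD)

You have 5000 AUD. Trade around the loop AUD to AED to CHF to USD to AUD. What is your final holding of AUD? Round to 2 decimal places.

5000 AUD × 2.488 = 12440 AED
12440 AED × 0.2001 = 2489.244 CHF
2489.244 CHF × 1.118 = 2782.974792 USD
2782.974792 USD × 1.841 = 5123.456592072 AUD

5123.46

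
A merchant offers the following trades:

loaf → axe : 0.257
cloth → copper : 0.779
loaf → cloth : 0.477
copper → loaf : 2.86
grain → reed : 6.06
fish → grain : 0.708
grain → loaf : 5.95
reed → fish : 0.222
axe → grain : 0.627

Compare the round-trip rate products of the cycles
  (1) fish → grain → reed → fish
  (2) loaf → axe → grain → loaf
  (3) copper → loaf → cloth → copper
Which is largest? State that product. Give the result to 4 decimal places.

(1) 0.708 × 6.06 × 0.222 = 0.95249
(2) 0.257 × 0.627 × 5.95 = 0.95878
(3) 2.86 × 0.477 × 0.779 = 1.06273
Highest is cycle (3) at 1.0627 (>1, arbitrage).

1.0627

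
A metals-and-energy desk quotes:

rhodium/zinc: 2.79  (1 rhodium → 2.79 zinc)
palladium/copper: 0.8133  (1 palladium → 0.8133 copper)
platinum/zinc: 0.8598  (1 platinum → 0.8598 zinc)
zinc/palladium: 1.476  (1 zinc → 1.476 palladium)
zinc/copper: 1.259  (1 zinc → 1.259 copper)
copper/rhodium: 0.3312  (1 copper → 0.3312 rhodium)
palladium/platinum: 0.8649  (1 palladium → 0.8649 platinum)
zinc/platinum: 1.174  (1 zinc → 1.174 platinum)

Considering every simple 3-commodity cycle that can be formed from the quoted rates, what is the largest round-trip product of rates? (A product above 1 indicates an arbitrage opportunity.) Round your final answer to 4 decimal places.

rhodium→zinc→copper→rhodium: 2.79 × 1.259 × 0.3312 = 1.16338
palladium→platinum→zinc→palladium: 0.8649 × 0.8598 × 1.476 = 1.09761
Maximum is rhodium→zinc→copper→rhodium at 1.1634; arbitrage exists.

1.1634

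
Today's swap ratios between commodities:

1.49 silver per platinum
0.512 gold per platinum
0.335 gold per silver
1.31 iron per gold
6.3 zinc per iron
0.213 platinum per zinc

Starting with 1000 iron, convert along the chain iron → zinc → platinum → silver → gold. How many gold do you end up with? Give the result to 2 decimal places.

1000 iron × 6.3 = 6300 zinc
6300 zinc × 0.213 = 1341.9 platinum
1341.9 platinum × 1.49 = 1999.431 silver
1999.431 silver × 0.335 = 669.809385 gold

669.81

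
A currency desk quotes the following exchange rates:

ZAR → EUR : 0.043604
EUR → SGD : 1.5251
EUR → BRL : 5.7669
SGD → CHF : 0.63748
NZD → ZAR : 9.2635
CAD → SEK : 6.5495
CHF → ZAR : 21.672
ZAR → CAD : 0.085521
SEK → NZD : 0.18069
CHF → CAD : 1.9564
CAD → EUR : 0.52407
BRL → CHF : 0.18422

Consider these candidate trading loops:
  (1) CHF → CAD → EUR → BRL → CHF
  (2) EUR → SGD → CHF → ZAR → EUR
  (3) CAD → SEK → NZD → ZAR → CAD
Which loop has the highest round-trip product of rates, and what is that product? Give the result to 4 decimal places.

1.0892

(1) 1.9564 × 0.52407 × 5.7669 × 0.18422 = 1.08925
(2) 1.5251 × 0.63748 × 21.672 × 0.043604 = 0.91873
(3) 6.5495 × 0.18069 × 9.2635 × 0.085521 = 0.93754
Highest is cycle (1) at 1.0892 (>1, arbitrage).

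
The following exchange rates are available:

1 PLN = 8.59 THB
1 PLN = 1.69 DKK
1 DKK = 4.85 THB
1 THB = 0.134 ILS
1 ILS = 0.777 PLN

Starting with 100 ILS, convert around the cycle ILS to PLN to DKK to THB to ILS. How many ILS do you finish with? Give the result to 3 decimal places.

85.340

100 ILS × 0.777 = 77.7 PLN
77.7 PLN × 1.69 = 131.313 DKK
131.313 DKK × 4.85 = 636.86805 THB
636.86805 THB × 0.134 = 85.3403187 ILS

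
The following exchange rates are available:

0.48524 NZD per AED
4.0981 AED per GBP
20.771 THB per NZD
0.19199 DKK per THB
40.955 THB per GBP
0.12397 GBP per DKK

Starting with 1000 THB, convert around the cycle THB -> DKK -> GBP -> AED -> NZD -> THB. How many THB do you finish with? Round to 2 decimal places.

983.09

1000 THB × 0.19199 = 191.99 DKK
191.99 DKK × 0.12397 = 23.8010003 GBP
23.8010003 GBP × 4.0981 = 97.53887932943 AED
97.53887932943 AED × 0.48524 = 47.3297658058126132 NZD
47.3297658058126132 NZD × 20.771 = 983.0865655525337887772 THB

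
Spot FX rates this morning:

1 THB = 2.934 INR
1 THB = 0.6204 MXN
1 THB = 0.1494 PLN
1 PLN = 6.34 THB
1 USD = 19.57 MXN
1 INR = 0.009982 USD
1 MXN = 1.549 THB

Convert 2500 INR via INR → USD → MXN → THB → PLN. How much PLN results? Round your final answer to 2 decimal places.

2500 INR × 0.009982 = 24.955 USD
24.955 USD × 19.57 = 488.36935 MXN
488.36935 MXN × 1.549 = 756.48412315 THB
756.48412315 THB × 0.1494 = 113.01872799861 PLN

113.02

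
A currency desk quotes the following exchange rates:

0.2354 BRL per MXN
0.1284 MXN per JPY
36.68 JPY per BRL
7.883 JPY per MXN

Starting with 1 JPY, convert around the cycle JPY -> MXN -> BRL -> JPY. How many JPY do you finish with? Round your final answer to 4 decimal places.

1 JPY × 0.1284 = 0.1284 MXN
0.1284 MXN × 0.2354 = 0.03022536 BRL
0.03022536 BRL × 36.68 = 1.1086662048 JPY

1.1087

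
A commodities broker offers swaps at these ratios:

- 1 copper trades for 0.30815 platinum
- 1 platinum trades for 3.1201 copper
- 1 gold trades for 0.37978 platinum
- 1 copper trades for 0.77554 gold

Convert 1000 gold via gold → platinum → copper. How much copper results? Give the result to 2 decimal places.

1000 gold × 0.37978 = 379.78 platinum
379.78 platinum × 3.1201 = 1184.951578 copper

1184.95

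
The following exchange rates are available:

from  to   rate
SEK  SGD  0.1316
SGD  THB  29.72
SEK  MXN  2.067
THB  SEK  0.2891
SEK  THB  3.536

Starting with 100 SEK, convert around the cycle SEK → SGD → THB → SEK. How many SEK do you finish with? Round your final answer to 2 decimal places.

100 SEK × 0.1316 = 13.16 SGD
13.16 SGD × 29.72 = 391.1152 THB
391.1152 THB × 0.2891 = 113.07140432 SEK

113.07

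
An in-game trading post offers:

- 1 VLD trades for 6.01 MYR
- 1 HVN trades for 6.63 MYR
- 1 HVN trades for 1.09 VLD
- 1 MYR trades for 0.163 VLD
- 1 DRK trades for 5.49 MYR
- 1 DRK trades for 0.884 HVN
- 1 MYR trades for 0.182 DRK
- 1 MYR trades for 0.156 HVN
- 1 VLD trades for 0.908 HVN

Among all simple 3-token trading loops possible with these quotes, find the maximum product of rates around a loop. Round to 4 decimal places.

1.0667

MYR→DRK→HVN→MYR: 0.182 × 0.884 × 6.63 = 1.06669
MYR→HVN→VLD→MYR: 0.156 × 1.09 × 6.01 = 1.02194
MYR→VLD→HVN→MYR: 0.163 × 0.908 × 6.63 = 0.98127
Maximum is MYR→DRK→HVN→MYR at 1.0667; arbitrage exists.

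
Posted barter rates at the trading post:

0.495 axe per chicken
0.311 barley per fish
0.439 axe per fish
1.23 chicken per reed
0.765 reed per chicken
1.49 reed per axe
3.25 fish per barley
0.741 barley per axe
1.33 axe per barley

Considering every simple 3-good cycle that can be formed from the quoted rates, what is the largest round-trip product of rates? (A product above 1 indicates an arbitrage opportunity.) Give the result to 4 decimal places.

fish→axe→barley→fish: 0.439 × 0.741 × 3.25 = 1.05722
reed→chicken→axe→reed: 1.23 × 0.495 × 1.49 = 0.90719
Maximum is fish→axe→barley→fish at 1.0572; arbitrage exists.

1.0572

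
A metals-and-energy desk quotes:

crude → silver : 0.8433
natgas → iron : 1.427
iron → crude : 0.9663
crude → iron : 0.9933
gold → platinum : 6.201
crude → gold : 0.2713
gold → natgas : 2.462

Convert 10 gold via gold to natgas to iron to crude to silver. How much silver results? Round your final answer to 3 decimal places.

28.629

10 gold × 2.462 = 24.62 natgas
24.62 natgas × 1.427 = 35.13274 iron
35.13274 iron × 0.9663 = 33.948766662 crude
33.948766662 crude × 0.8433 = 28.6289949260646 silver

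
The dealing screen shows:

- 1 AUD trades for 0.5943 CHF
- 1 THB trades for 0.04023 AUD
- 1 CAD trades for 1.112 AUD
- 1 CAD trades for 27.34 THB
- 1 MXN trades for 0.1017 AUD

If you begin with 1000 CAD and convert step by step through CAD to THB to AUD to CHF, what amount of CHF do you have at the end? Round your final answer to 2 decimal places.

653.66

1000 CAD × 27.34 = 27340 THB
27340 THB × 0.04023 = 1099.8882 AUD
1099.8882 AUD × 0.5943 = 653.66355726 CHF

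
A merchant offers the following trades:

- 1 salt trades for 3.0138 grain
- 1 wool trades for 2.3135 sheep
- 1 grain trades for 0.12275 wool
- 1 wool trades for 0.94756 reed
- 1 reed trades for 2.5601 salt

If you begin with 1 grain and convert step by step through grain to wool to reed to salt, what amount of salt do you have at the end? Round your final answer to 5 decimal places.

0.29777

1 grain × 0.12275 = 0.12275 wool
0.12275 wool × 0.94756 = 0.11631299 reed
0.11631299 reed × 2.5601 = 0.297772885699 salt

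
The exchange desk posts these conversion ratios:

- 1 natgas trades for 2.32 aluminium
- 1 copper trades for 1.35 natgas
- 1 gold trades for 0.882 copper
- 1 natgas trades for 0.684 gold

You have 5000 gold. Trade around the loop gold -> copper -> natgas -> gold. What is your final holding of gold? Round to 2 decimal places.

4072.19

5000 gold × 0.882 = 4410 copper
4410 copper × 1.35 = 5953.5 natgas
5953.5 natgas × 0.684 = 4072.194 gold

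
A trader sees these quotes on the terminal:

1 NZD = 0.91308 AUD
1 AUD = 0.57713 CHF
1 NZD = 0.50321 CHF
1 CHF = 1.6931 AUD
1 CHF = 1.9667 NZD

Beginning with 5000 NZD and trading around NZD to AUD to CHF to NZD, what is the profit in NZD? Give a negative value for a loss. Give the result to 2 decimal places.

181.92

5000 NZD × 0.91308 = 4565.4 AUD
4565.4 AUD × 0.57713 = 2634.829302 CHF
2634.829302 CHF × 1.9667 = 5181.9187882434 NZD
Net change: 5181.9187882434 − 5000 = 181.9187882434 NZD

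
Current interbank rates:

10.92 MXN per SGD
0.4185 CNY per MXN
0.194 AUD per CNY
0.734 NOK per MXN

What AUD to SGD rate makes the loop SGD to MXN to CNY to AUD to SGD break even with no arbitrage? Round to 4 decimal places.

1.1279

Known legs of the cycle: 10.92 × 0.4185 × 0.194 = 0.88658388
For no arbitrage the full-cycle product must be 1, so the missing rate is 1 / 0.88658388 ≈ 1.127925.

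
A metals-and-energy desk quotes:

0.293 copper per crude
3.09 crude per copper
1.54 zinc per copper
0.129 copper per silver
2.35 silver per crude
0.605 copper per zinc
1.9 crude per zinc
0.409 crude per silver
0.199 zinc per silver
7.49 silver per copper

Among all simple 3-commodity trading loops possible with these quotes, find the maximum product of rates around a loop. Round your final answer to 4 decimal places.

0.9367

silver→copper→crude→silver: 0.129 × 3.09 × 2.35 = 0.93673
silver→zinc→copper→silver: 0.199 × 0.605 × 7.49 = 0.90176
silver→crude→copper→silver: 0.409 × 0.293 × 7.49 = 0.89758
silver→zinc→crude→silver: 0.199 × 1.9 × 2.35 = 0.88854
copper→zinc→crude→copper: 1.54 × 1.9 × 0.293 = 0.85732
Maximum is silver→copper→crude→silver at 0.9367; no arbitrage — every cycle loses value.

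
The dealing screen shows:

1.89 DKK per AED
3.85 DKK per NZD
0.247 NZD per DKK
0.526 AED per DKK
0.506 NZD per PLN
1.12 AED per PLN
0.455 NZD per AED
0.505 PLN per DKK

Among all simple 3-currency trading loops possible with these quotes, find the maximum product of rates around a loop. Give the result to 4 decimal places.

1.0690

PLN→AED→DKK→PLN: 1.12 × 1.89 × 0.505 = 1.06898
NZD→DKK→PLN→NZD: 3.85 × 0.505 × 0.506 = 0.98379
NZD→DKK→AED→NZD: 3.85 × 0.526 × 0.455 = 0.92142
Maximum is PLN→AED→DKK→PLN at 1.0690; arbitrage exists.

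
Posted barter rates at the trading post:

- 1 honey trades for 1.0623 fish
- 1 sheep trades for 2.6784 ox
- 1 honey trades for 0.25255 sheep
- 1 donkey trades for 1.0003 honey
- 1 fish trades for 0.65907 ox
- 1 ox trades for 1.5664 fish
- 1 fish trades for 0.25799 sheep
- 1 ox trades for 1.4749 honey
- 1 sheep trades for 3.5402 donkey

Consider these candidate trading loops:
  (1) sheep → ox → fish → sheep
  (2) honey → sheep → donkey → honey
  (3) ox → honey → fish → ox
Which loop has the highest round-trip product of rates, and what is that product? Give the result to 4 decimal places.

1.0824

(1) 2.6784 × 1.5664 × 0.25799 = 1.08238
(2) 0.25255 × 3.5402 × 1.0003 = 0.89435
(3) 1.4749 × 1.0623 × 0.65907 = 1.03262
Highest is cycle (1) at 1.0824 (>1, arbitrage).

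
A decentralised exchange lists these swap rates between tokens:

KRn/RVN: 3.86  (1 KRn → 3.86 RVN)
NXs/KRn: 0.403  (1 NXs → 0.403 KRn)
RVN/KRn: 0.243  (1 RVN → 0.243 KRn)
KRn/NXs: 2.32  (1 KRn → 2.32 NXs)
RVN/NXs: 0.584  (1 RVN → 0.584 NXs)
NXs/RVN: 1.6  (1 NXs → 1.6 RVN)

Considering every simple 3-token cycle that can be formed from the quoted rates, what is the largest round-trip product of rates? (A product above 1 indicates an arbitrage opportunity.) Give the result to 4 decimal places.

NXs→KRn→RVN→NXs: 0.403 × 3.86 × 0.584 = 0.90846
NXs→RVN→KRn→NXs: 1.6 × 0.243 × 2.32 = 0.90202
Maximum is NXs→KRn→RVN→NXs at 0.9085; no arbitrage — every cycle loses value.

0.9085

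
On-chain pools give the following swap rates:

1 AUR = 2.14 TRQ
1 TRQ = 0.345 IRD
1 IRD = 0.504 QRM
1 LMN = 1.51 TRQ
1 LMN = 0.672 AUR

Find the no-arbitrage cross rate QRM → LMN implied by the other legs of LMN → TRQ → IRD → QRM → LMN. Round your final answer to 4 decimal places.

Known legs of the cycle: 1.51 × 0.345 × 0.504 = 0.2625588
For no arbitrage the full-cycle product must be 1, so the missing rate is 1 / 0.2625588 ≈ 3.808671.

3.8087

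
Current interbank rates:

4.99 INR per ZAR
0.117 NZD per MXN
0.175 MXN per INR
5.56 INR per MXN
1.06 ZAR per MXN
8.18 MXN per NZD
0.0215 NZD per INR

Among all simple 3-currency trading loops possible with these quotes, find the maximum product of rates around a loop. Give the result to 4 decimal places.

0.9778

MXN→INR→NZD→MXN: 5.56 × 0.0215 × 8.18 = 0.97784
MXN→ZAR→INR→MXN: 1.06 × 4.99 × 0.175 = 0.92565
Maximum is MXN→INR→NZD→MXN at 0.9778; no arbitrage — every cycle loses value.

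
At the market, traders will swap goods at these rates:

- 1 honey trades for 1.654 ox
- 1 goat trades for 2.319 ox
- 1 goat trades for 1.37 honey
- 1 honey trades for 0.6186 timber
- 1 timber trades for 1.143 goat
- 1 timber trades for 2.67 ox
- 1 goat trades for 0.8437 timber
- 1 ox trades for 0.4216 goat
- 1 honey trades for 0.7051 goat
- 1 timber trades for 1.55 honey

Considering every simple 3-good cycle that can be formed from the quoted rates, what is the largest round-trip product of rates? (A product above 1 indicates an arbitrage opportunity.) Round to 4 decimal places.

timber→goat→honey→timber: 1.143 × 1.37 × 0.6186 = 0.96867
honey→ox→goat→honey: 1.654 × 0.4216 × 1.37 = 0.95534
timber→ox→goat→timber: 2.67 × 0.4216 × 0.8437 = 0.94973
timber→honey→goat→timber: 1.55 × 0.7051 × 0.8437 = 0.92208
Maximum is timber→goat→honey→timber at 0.9687; no arbitrage — every cycle loses value.

0.9687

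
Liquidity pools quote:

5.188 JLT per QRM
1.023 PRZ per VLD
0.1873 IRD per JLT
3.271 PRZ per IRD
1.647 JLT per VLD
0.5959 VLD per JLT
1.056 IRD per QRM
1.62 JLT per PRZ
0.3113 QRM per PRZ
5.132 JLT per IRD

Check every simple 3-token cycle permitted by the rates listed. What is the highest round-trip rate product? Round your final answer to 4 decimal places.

1.0753

IRD→PRZ→QRM→IRD: 3.271 × 0.3113 × 1.056 = 1.07528
IRD→PRZ→JLT→IRD: 3.271 × 1.62 × 0.1873 = 0.99251
PRZ→JLT→VLD→PRZ: 1.62 × 0.5959 × 1.023 = 0.98756
Maximum is IRD→PRZ→QRM→IRD at 1.0753; arbitrage exists.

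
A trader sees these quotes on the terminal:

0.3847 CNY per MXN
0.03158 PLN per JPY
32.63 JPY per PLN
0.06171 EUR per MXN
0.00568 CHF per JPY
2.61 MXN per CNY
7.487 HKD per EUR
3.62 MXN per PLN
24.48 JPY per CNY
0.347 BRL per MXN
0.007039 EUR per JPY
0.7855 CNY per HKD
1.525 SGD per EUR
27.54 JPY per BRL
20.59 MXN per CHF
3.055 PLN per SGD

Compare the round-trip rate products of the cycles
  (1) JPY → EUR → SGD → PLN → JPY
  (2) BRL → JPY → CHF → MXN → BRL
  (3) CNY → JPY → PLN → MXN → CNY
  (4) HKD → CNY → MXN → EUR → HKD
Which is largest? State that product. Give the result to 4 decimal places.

1.1176

(1) 0.007039 × 1.525 × 3.055 × 32.63 = 1.07006
(2) 27.54 × 0.00568 × 20.59 × 0.347 = 1.11763
(3) 24.48 × 0.03158 × 3.62 × 0.3847 = 1.07660
(4) 0.7855 × 2.61 × 0.06171 × 7.487 = 0.94722
Highest is cycle (2) at 1.1176 (>1, arbitrage).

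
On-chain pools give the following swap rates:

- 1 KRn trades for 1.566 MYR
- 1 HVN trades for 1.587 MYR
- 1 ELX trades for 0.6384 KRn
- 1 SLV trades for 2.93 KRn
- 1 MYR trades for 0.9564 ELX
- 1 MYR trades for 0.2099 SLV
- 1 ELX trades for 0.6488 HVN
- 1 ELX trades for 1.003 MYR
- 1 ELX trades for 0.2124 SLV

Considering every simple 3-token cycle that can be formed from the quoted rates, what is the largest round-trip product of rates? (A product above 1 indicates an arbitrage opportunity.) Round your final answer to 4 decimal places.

0.9848

MYR→ELX→HVN→MYR: 0.9564 × 0.6488 × 1.587 = 0.98475
MYR→SLV→KRn→MYR: 0.2099 × 2.93 × 1.566 = 0.96310
MYR→ELX→KRn→MYR: 0.9564 × 0.6384 × 1.566 = 0.95615
Maximum is MYR→ELX→HVN→MYR at 0.9848; no arbitrage — every cycle loses value.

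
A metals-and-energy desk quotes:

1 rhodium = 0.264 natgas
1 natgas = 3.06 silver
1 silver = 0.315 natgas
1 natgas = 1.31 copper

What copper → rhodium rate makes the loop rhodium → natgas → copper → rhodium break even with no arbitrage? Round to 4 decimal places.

Known legs of the cycle: 0.264 × 1.31 = 0.34584
For no arbitrage the full-cycle product must be 1, so the missing rate is 1 / 0.34584 ≈ 2.891511.

2.8915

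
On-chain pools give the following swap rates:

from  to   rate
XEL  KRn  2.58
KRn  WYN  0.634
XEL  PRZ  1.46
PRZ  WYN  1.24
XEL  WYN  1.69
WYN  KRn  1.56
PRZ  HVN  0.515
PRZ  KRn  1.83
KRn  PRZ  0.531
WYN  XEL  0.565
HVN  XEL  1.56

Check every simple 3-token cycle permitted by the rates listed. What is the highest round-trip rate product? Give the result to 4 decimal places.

HVN→XEL→PRZ→HVN: 1.56 × 1.46 × 0.515 = 1.17296
WYN→KRn→PRZ→WYN: 1.56 × 0.531 × 1.24 = 1.02717
WYN→XEL→PRZ→WYN: 0.565 × 1.46 × 1.24 = 1.02288
WYN→XEL→KRn→WYN: 0.565 × 2.58 × 0.634 = 0.92418
Maximum is HVN→XEL→PRZ→HVN at 1.1730; arbitrage exists.

1.1730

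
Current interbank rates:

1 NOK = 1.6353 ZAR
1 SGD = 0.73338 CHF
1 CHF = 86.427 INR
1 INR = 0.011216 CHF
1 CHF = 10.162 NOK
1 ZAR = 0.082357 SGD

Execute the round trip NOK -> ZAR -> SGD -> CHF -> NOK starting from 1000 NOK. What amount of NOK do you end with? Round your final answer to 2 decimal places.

1003.71

1000 NOK × 1.6353 = 1635.3 ZAR
1635.3 ZAR × 0.082357 = 134.6784021 SGD
134.6784021 SGD × 0.73338 = 98.770446532098 CHF
98.770446532098 CHF × 10.162 = 1003.705277659179876 NOK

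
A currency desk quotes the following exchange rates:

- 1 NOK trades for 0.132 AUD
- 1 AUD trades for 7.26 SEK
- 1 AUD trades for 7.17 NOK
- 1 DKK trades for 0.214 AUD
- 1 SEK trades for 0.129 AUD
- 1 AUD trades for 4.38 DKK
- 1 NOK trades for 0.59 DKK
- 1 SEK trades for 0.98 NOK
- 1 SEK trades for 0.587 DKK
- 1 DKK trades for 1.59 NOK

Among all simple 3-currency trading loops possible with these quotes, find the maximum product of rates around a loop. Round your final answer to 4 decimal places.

0.9392

NOK→AUD→SEK→NOK: 0.132 × 7.26 × 0.98 = 0.93915
NOK→AUD→DKK→NOK: 0.132 × 4.38 × 1.59 = 0.91927
DKK→AUD→SEK→DKK: 0.214 × 7.26 × 0.587 = 0.91199
NOK→DKK→AUD→NOK: 0.59 × 0.214 × 7.17 = 0.90528
Maximum is NOK→AUD→SEK→NOK at 0.9392; no arbitrage — every cycle loses value.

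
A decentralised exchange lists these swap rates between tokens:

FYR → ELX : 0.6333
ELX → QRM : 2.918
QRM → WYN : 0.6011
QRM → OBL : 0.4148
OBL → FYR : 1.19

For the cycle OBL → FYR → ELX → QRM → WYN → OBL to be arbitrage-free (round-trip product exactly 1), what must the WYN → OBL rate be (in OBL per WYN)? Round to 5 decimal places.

Known legs of the cycle: 1.19 × 0.6333 × 2.918 × 0.6011 = 1.3218691435446
For no arbitrage the full-cycle product must be 1, so the missing rate is 1 / 1.3218691435446 ≈ 0.7565045.

0.75650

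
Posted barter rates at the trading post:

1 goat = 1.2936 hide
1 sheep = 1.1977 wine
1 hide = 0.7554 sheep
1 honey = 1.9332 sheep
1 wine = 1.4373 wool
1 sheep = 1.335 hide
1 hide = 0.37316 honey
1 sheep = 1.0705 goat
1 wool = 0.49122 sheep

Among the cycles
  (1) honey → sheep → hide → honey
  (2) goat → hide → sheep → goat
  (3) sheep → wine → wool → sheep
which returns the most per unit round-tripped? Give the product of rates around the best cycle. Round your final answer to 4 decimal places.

1.0461

(1) 1.9332 × 1.335 × 0.37316 = 0.96306
(2) 1.2936 × 0.7554 × 1.0705 = 1.04608
(3) 1.1977 × 1.4373 × 0.49122 = 0.84561
Highest is cycle (2) at 1.0461 (>1, arbitrage).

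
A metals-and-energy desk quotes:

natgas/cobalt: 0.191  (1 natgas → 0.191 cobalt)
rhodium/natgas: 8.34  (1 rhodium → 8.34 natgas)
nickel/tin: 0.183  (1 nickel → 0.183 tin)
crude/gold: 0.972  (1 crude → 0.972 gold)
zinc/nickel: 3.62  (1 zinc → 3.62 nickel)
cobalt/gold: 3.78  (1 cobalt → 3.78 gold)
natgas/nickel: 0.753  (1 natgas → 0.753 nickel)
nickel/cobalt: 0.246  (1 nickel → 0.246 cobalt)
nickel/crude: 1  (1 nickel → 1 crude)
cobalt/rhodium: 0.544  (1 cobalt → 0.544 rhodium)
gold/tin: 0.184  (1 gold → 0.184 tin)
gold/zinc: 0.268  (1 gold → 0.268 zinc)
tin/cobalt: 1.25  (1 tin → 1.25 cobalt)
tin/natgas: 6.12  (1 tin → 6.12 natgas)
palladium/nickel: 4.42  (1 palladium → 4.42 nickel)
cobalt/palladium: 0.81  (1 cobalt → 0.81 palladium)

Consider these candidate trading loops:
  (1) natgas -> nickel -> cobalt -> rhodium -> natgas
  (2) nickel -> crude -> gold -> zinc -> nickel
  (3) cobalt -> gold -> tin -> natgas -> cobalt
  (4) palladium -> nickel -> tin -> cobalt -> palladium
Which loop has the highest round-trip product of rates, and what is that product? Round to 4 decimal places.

(1) 0.753 × 0.246 × 0.544 × 8.34 = 0.84042
(2) 1 × 0.972 × 0.268 × 3.62 = 0.94300
(3) 3.78 × 0.184 × 6.12 × 0.191 = 0.81301
(4) 4.42 × 0.183 × 1.25 × 0.81 = 0.81897
Highest is cycle (2) at 0.9430 (≤1, no arbitrage).

0.9430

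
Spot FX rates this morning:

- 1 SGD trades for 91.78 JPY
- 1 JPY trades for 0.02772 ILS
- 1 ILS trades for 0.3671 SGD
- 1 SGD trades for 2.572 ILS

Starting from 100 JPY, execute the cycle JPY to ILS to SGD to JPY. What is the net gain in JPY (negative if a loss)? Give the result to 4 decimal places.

-6.6046

100 JPY × 0.02772 = 2.772 ILS
2.772 ILS × 0.3671 = 1.0176012 SGD
1.0176012 SGD × 91.78 = 93.395438136 JPY
Net change: 93.395438136 − 100 = -6.604561864 JPY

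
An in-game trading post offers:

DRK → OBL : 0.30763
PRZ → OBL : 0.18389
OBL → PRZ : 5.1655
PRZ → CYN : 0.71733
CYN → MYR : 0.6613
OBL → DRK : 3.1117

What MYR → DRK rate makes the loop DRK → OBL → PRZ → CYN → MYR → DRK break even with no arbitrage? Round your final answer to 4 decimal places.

Known legs of the cycle: 0.30763 × 5.1655 × 0.71733 × 0.6613 = 0.753804226634699685
For no arbitrage the full-cycle product must be 1, so the missing rate is 1 / 0.753804226634699685 ≈ 1.326604.

1.3266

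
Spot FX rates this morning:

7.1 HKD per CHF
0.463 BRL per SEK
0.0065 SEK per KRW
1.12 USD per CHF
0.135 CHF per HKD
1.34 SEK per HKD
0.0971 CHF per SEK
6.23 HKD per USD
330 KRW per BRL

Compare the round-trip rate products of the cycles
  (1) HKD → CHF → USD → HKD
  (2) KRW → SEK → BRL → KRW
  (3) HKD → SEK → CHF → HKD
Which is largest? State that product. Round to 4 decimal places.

0.9931

(1) 0.135 × 1.12 × 6.23 = 0.94198
(2) 0.0065 × 0.463 × 330 = 0.99314
(3) 1.34 × 0.0971 × 7.1 = 0.92381
Highest is cycle (2) at 0.9931 (≤1, no arbitrage).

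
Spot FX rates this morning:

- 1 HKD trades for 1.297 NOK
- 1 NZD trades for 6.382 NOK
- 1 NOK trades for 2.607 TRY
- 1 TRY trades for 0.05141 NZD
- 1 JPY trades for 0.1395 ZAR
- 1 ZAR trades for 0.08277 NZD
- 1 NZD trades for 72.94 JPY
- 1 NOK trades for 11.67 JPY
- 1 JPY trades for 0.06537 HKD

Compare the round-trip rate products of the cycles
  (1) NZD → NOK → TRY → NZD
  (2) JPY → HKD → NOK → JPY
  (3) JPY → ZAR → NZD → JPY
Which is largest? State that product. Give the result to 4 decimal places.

(1) 6.382 × 2.607 × 0.05141 = 0.85535
(2) 0.06537 × 1.297 × 11.67 = 0.98944
(3) 0.1395 × 0.08277 × 72.94 = 0.84220
Highest is cycle (2) at 0.9894 (≤1, no arbitrage).

0.9894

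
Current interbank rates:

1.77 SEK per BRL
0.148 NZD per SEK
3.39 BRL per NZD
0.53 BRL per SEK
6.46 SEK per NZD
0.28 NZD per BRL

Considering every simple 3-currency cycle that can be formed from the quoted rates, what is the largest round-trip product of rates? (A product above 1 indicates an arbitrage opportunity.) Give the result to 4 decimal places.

SEK→BRL→NZD→SEK: 0.53 × 0.28 × 6.46 = 0.95866
SEK→NZD→BRL→SEK: 0.148 × 3.39 × 1.77 = 0.88804
Maximum is SEK→BRL→NZD→SEK at 0.9587; no arbitrage — every cycle loses value.

0.9587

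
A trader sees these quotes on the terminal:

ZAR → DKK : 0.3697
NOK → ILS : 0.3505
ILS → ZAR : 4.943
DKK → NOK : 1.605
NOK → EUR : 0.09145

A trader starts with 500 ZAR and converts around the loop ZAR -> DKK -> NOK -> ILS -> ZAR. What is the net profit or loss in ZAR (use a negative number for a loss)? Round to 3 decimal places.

14.012

500 ZAR × 0.3697 = 184.85 DKK
184.85 DKK × 1.605 = 296.68425 NOK
296.68425 NOK × 0.3505 = 103.987829625 ILS
103.987829625 ILS × 4.943 = 514.011841836375 ZAR
Net change: 514.011841836375 − 500 = 14.011841836375 ZAR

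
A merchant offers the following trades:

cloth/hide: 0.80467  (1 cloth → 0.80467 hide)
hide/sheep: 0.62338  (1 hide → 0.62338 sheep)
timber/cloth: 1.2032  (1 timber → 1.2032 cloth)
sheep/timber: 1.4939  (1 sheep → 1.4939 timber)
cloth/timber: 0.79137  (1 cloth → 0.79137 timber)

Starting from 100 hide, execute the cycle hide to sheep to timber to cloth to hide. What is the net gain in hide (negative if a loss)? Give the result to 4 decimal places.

-9.8367

100 hide × 0.62338 = 62.338 sheep
62.338 sheep × 1.4939 = 93.1267382 timber
93.1267382 timber × 1.2032 = 112.05009140224 cloth
112.05009140224 cloth × 0.80467 = 90.1633470486404608 hide
Net change: 90.1633470486404608 − 100 = -9.8366529513595392 hide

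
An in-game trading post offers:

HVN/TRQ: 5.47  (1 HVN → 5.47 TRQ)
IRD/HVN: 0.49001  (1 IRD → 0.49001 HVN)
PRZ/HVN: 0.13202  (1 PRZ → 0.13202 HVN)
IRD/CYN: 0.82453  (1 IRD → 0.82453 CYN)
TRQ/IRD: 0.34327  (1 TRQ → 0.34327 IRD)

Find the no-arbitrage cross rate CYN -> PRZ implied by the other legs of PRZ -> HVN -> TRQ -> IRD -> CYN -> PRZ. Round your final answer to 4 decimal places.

Known legs of the cycle: 0.13202 × 5.47 × 0.34327 × 0.82453 = 0.20439457589831714
For no arbitrage the full-cycle product must be 1, so the missing rate is 1 / 0.20439457589831714 ≈ 4.892498.

4.8925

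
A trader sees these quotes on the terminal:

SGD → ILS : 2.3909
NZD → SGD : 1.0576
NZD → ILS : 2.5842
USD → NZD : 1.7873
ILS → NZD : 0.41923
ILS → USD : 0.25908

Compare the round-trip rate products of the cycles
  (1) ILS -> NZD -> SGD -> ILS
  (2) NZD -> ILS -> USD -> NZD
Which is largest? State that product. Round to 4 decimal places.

1.1966

(1) 0.41923 × 1.0576 × 2.3909 = 1.06007
(2) 2.5842 × 0.25908 × 1.7873 = 1.19662
Highest is cycle (2) at 1.1966 (>1, arbitrage).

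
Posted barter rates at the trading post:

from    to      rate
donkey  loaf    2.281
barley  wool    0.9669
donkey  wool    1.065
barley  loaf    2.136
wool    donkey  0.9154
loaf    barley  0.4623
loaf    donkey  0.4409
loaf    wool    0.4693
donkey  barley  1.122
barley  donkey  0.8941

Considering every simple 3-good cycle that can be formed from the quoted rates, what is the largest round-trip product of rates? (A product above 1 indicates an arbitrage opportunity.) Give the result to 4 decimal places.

loaf→donkey→barley→loaf: 0.4409 × 1.122 × 2.136 = 1.05666
wool→donkey→barley→wool: 0.9154 × 1.122 × 0.9669 = 0.99308
wool→donkey→loaf→wool: 0.9154 × 2.281 × 0.4693 = 0.97991
loaf→barley→donkey→loaf: 0.4623 × 0.8941 × 2.281 = 0.94283
Maximum is loaf→donkey→barley→loaf at 1.0567; arbitrage exists.

1.0567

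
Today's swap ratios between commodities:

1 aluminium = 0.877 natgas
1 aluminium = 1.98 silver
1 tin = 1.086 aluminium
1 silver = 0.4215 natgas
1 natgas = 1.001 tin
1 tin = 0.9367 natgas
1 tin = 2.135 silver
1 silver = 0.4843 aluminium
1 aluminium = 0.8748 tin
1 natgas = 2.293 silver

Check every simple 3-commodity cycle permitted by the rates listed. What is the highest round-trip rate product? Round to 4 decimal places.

0.9739

natgas→silver→aluminium→natgas: 2.293 × 0.4843 × 0.877 = 0.97391
natgas→tin→aluminium→natgas: 1.001 × 1.086 × 0.877 = 0.95337
aluminium→tin→silver→aluminium: 0.8748 × 2.135 × 0.4843 = 0.90453
natgas→tin→silver→natgas: 1.001 × 2.135 × 0.4215 = 0.90080
Maximum is natgas→silver→aluminium→natgas at 0.9739; no arbitrage — every cycle loses value.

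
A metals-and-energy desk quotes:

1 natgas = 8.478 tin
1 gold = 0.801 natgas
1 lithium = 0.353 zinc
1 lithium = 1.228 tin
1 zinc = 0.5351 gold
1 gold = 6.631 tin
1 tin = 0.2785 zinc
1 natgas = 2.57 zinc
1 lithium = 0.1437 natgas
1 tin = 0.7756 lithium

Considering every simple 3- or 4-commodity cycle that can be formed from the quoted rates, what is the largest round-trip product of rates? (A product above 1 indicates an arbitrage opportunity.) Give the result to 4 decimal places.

1.1015

natgas→zinc→gold→natgas: 2.57 × 0.5351 × 0.801 = 1.10154
natgas→tin→zinc→gold→natgas: 8.478 × 0.2785 × 0.5351 × 0.801 = 1.01201
tin→zinc→gold→tin: 0.2785 × 0.5351 × 6.631 = 0.98819
tin→lithium→zinc→gold→tin: 0.7756 × 0.353 × 0.5351 × 6.631 = 0.97146
natgas→tin→lithium→natgas: 8.478 × 0.7756 × 0.1437 = 0.94490
Maximum is natgas→zinc→gold→natgas at 1.1015; arbitrage exists.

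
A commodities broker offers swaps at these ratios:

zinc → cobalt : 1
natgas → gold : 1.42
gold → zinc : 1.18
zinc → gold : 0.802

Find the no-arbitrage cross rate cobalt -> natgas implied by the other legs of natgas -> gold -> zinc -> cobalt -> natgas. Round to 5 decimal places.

Known legs of the cycle: 1.42 × 1.18 × 1 = 1.6756
For no arbitrage the full-cycle product must be 1, so the missing rate is 1 / 1.6756 ≈ 0.5968011.

0.59680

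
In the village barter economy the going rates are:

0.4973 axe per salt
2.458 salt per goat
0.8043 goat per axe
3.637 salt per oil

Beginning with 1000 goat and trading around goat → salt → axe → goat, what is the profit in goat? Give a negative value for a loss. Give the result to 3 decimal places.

1000 goat × 2.458 = 2458 salt
2458 salt × 0.4973 = 1222.3634 axe
1222.3634 axe × 0.8043 = 983.14688262 goat
Net change: 983.14688262 − 1000 = -16.85311738 goat

-16.853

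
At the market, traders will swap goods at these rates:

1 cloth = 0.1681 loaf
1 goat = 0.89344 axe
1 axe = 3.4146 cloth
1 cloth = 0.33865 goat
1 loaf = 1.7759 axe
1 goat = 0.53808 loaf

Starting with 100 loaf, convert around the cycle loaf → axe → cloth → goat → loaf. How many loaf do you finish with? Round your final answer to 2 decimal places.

100 loaf × 1.7759 = 177.59 axe
177.59 axe × 3.4146 = 606.398814 cloth
606.398814 cloth × 0.33865 = 205.3569583611 goat
205.3569583611 goat × 0.53808 = 110.498472154940688 loaf

110.50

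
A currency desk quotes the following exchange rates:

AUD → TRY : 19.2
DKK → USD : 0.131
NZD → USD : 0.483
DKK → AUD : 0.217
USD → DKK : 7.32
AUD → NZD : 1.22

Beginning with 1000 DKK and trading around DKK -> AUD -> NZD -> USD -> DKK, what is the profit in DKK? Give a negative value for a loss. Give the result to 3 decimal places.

-63.996

1000 DKK × 0.217 = 217 AUD
217 AUD × 1.22 = 264.74 NZD
264.74 NZD × 0.483 = 127.86942 USD
127.86942 USD × 7.32 = 936.0041544 DKK
Net change: 936.0041544 − 1000 = -63.9958456 DKK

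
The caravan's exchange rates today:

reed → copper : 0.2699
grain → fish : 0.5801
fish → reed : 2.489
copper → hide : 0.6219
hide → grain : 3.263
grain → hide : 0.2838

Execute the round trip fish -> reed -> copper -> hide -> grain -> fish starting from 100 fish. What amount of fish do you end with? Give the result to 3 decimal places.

100 fish × 2.489 = 248.9 reed
248.9 reed × 0.2699 = 67.17811 copper
67.17811 copper × 0.6219 = 41.778066609 hide
41.778066609 hide × 3.263 = 136.321831345167 grain
136.321831345167 grain × 0.5801 = 79.0802943633313767 fish

79.080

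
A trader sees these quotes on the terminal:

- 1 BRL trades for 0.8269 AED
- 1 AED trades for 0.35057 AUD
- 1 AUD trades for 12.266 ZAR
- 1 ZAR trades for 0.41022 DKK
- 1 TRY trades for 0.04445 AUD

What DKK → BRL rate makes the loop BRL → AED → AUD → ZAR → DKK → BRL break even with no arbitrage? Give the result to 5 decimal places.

Known legs of the cycle: 0.8269 × 0.35057 × 12.266 × 0.41022 = 1.45863802590430716
For no arbitrage the full-cycle product must be 1, so the missing rate is 1 / 1.45863802590430716 ≈ 0.6855710.

0.68557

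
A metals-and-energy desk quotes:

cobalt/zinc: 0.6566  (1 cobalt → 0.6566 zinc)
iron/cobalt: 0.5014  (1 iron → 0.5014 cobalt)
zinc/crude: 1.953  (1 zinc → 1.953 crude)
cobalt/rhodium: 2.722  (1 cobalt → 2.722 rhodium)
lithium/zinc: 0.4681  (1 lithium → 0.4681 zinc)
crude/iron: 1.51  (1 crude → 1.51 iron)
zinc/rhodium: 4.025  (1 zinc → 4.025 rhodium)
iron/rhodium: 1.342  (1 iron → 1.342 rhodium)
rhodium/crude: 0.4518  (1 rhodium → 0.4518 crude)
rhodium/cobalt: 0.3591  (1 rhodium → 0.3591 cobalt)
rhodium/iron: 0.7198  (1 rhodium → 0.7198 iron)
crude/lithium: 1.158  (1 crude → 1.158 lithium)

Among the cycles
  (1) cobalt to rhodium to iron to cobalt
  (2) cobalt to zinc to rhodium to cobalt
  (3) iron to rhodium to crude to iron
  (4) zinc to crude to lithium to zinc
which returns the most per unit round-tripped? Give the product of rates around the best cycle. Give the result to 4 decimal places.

(1) 2.722 × 0.7198 × 0.5014 = 0.98239
(2) 0.6566 × 4.025 × 0.3591 = 0.94903
(3) 1.342 × 0.4518 × 1.51 = 0.91554
(4) 1.953 × 1.158 × 0.4681 = 1.05864
Highest is cycle (4) at 1.0586 (>1, arbitrage).

1.0586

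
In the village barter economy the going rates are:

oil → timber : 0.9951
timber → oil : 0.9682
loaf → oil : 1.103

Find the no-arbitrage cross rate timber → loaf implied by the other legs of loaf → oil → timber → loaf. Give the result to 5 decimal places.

Known legs of the cycle: 1.103 × 0.9951 = 1.0975953
For no arbitrage the full-cycle product must be 1, so the missing rate is 1 / 1.0975953 ≈ 0.9110826.

0.91108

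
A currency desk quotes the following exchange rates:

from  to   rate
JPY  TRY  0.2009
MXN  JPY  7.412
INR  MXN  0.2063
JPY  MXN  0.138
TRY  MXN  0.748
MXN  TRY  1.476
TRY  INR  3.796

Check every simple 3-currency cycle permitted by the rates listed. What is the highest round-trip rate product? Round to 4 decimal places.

MXN→TRY→INR→MXN: 1.476 × 3.796 × 0.2063 = 1.15588
MXN→JPY→TRY→MXN: 7.412 × 0.2009 × 0.748 = 1.11382
Maximum is MXN→TRY→INR→MXN at 1.1559; arbitrage exists.

1.1559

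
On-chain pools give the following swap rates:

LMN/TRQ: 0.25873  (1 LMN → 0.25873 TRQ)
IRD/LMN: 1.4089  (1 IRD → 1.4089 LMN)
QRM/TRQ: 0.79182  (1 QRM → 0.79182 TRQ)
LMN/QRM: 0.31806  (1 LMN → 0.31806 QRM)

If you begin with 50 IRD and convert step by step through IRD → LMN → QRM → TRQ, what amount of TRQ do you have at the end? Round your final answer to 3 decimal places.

17.741

50 IRD × 1.4089 = 70.445 LMN
70.445 LMN × 0.31806 = 22.4057367 QRM
22.4057367 QRM × 0.79182 = 17.741310433794 TRQ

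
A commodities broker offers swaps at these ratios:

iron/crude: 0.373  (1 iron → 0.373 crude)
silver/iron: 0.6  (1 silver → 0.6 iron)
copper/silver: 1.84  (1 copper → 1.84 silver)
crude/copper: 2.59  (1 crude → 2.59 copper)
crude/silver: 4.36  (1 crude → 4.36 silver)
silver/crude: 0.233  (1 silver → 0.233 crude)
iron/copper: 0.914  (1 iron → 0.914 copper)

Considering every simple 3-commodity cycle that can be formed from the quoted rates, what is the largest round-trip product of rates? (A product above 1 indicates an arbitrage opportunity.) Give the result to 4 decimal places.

copper→silver→crude→copper: 1.84 × 0.233 × 2.59 = 1.11038
copper→silver→iron→copper: 1.84 × 0.6 × 0.914 = 1.00906
silver→iron→crude→silver: 0.6 × 0.373 × 4.36 = 0.97577
Maximum is copper→silver→crude→copper at 1.1104; arbitrage exists.

1.1104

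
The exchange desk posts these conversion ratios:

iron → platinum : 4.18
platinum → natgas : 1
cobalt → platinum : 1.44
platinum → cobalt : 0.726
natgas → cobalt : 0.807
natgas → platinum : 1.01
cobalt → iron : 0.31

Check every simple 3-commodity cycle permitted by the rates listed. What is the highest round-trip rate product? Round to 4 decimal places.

platinum→natgas→cobalt→platinum: 1 × 0.807 × 1.44 = 1.16208
platinum→cobalt→iron→platinum: 0.726 × 0.31 × 4.18 = 0.94075
Maximum is platinum→natgas→cobalt→platinum at 1.1621; arbitrage exists.

1.1621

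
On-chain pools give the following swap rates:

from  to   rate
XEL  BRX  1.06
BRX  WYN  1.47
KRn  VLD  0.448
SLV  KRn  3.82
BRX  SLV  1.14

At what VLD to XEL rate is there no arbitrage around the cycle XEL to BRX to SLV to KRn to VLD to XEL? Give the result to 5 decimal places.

0.48356

Known legs of the cycle: 1.06 × 1.14 × 3.82 × 0.448 = 2.068007424
For no arbitrage the full-cycle product must be 1, so the missing rate is 1 / 2.068007424 ≈ 0.4835573.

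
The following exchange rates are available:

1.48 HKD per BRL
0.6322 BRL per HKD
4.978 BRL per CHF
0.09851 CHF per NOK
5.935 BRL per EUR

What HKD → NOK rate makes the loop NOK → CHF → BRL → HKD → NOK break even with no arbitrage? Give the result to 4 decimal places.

Known legs of the cycle: 0.09851 × 4.978 × 1.48 = 0.7257665144
For no arbitrage the full-cycle product must be 1, so the missing rate is 1 / 0.7257665144 ≈ 1.377854.

1.3779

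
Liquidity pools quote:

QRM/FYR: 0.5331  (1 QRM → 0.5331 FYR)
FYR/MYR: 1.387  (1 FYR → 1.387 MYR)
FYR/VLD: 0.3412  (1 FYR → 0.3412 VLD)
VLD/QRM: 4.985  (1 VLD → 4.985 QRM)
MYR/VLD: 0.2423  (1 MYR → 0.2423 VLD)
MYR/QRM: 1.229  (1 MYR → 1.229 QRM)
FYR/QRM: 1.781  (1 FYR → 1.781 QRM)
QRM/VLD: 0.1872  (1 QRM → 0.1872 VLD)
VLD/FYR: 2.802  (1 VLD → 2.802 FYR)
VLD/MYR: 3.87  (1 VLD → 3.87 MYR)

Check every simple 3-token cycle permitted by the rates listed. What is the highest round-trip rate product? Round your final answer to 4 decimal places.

FYR→MYR→VLD→FYR: 1.387 × 0.2423 × 2.802 = 0.94167
QRM→VLD→FYR→QRM: 0.1872 × 2.802 × 1.781 = 0.93420
QRM→FYR→MYR→QRM: 0.5331 × 1.387 × 1.229 = 0.90873
QRM→FYR→VLD→QRM: 0.5331 × 0.3412 × 4.985 = 0.90674
QRM→VLD→MYR→QRM: 0.1872 × 3.87 × 1.229 = 0.89037
Maximum is FYR→MYR→VLD→FYR at 0.9417; no arbitrage — every cycle loses value.

0.9417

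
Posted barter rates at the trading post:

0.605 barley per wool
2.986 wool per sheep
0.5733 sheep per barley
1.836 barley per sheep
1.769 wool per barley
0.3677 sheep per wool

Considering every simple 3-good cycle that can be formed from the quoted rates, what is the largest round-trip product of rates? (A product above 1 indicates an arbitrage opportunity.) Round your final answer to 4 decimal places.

1.1942

sheep→barley→wool→sheep: 1.836 × 1.769 × 0.3677 = 1.19425
sheep→wool→barley→sheep: 2.986 × 0.605 × 0.5733 = 1.03568
Maximum is sheep→barley→wool→sheep at 1.1942; arbitrage exists.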